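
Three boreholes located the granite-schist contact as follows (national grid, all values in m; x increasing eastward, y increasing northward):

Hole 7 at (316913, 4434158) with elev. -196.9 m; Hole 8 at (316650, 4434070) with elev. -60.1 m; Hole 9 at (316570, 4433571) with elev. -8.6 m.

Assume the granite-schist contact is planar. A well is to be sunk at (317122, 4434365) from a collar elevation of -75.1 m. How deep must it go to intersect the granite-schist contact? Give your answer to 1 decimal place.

233.4 m

Two edge vectors: Hole 7→Hole 8 = (-263, -88, 136.8), Hole 7→Hole 9 = (-343, -587, 188.3).
Normal n = (Hole 7→Hole 8) × (Hole 7→Hole 9) = (63731.2, 2600.5, 124197).
So ∂z/∂x = −n_x/n_z = −0.513146050 and ∂z/∂y = −n_y/n_z = −0.020938509.
Intercept c from Hole 7: -196.9 + 162622.65 + 92844.66 = 255270.41.
At (317122, 4434365): z_contact = −162729.90 − 92848.99 + 255270.41 = -308.48 m.
Depth below ground = -75.1 − (-308.48) = 233.4 m.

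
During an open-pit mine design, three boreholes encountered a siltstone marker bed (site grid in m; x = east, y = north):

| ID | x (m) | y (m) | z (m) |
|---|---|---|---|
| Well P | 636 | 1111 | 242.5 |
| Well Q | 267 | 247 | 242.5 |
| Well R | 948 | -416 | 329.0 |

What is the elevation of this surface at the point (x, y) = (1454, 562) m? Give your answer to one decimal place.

336.9 m

Two edge vectors: Well P→Well Q = (-369, -864, 0), Well P→Well R = (312, -1527, 86.5).
Normal n = (Well P→Well Q) × (Well P→Well R) = (-74736, 31918.5, 833031).
So ∂z/∂x = −n_x/n_z = 0.089716 and ∂z/∂y = −n_y/n_z = −0.038316.
Intercept c from Well P: 242.5 − 57.06 + 42.57 = 228.01.
At (1454, 562): z = 130.4 − 21.5 + 228.01 = 336.9 m.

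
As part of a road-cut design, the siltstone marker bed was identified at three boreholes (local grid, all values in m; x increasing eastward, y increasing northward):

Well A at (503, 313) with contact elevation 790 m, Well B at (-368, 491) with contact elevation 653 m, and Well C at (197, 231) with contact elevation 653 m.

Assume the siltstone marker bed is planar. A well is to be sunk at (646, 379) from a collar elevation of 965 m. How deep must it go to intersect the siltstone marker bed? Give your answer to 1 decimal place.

Let the plane be z = a·x + b·y + c.
Well B−Well A: −871a + 178b = −137;  Well C−Well A: −306a − 82b = −137.
Solving gives a = 0.28295, b = 0.61486.
Then c = 790 − a·503 − b·313 = 455.23.
At (646, 379): z_contact = 182.78 + 233.03 + 455.23 = 871.04 m.
Depth below ground = 965 − 871.04 = 94.0 m.

94.0 m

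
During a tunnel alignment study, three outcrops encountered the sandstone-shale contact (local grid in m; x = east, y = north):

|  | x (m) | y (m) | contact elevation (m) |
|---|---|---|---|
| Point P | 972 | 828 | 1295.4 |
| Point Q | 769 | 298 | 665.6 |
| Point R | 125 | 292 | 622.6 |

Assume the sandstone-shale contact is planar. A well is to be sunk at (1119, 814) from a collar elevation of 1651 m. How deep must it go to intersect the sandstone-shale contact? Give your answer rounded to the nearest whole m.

364 m

Let the plane be z = a·x + b·y + c.
Point Q−Point P: −203a − 530b = −629.8;  Point R−Point P: −847a − 536b = −672.8.
Solving gives a = 0.05590, b = 1.16689.
Then c = 1295.4 − a·972 − b·828 = 274.88.
At (1119, 814): z_contact = 62.6 + 949.8 + 274.88 = 1287.3 m.
Depth below ground = 1651 − 1287.3 = 364 m.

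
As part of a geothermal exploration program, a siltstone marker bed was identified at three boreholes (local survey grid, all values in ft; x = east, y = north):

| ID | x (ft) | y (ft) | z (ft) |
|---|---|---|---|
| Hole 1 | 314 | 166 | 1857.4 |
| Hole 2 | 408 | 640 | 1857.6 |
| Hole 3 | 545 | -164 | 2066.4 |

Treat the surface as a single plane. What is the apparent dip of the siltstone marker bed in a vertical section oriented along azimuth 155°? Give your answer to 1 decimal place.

Two edge vectors: Hole 1→Hole 2 = (94, 474, 0.2), Hole 1→Hole 3 = (231, -330, 209).
Normal n = (Hole 1→Hole 2) × (Hole 1→Hole 3) = (99132, -19599.8, -140514).
So ∂z/∂x = −n_x/n_z = 0.70550 and ∂z/∂y = −n_y/n_z = −0.13949.
Unit vector along 155° is (sin 155°, cos 155°) = (0.4226, -0.9063).
Slope in that direction = a·(0.4226) + b·(-0.9063) = 0.42457.
Apparent dip = arctan|0.42457| = 23.0° (true dip is 35.7°, so apparent ≤ true as expected).

23.0°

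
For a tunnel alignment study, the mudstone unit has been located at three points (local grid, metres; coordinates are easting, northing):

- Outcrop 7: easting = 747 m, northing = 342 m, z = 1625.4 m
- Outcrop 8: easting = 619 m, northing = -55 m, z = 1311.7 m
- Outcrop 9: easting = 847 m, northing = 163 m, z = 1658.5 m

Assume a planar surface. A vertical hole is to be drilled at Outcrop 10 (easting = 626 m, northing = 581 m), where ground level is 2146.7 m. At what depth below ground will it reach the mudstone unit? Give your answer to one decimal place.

Two edge vectors: Outcrop 7→Outcrop 8 = (-128, -397, -313.7), Outcrop 7→Outcrop 9 = (100, -179, 33.1).
Normal n = (Outcrop 7→Outcrop 8) × (Outcrop 7→Outcrop 9) = (-69293, -27133.2, 62612).
So ∂z/∂easting = −n_x/n_z = 1.10670 and ∂z/∂northing = −n_y/n_z = 0.43335.
Intercept c from Outcrop 7: 1625.4 − 826.71 − 148.21 = 650.48.
At (626, 581): z_contact = 692.80 + 251.78 + 650.48 = 1595.06 m.
Depth below ground = 2146.7 − 1595.06 = 551.6 m.

551.6 m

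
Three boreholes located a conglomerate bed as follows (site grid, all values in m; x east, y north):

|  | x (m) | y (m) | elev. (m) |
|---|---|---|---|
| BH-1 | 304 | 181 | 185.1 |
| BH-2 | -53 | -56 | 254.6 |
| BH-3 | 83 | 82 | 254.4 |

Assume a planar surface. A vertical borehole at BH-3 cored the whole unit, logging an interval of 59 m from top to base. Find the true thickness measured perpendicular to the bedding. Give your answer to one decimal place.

Let the plane be z = a·x + b·y + c.
BH-2−BH-1: −357a − 237b = 69.5;  BH-3−BH-1: −221a − 99b = 69.3.
Solving gives a = −0.56027, b = 0.55070.
|∇z| = √(a²+b²) = 0.78560, so dip δ = arctan(0.78560) = 38.15°.
True thickness = vertical thickness × cos δ = 59 × cos 38.15° = 46.4 m.

46.4 m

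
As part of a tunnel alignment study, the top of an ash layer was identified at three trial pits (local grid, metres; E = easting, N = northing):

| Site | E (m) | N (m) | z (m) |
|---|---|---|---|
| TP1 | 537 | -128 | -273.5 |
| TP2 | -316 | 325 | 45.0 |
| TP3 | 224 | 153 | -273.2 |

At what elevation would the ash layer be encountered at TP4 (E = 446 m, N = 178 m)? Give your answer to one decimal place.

-501.2 m

Two edge vectors: TP1→TP2 = (-853, 453, 318.5), TP1→TP3 = (-313, 281, 0.3).
Normal n = (TP1→TP2) × (TP1→TP3) = (-89362.6, -99434.6, -97904).
So ∂z/∂E = −n_x/n_z = −0.91276 and ∂z/∂N = −n_y/n_z = −1.01563.
Intercept c from TP1: -273.5 + 490.15 − 130.00 = 86.65.
At (446, 178): z = −407.1 − 180.8 + 86.65 = -501.2 m.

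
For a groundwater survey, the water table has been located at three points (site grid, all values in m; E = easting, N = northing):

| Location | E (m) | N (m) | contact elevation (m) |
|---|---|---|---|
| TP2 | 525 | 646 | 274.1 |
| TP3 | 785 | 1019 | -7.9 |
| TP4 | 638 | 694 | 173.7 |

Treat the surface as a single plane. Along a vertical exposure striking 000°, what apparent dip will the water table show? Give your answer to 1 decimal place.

11.0°

Let the plane be z = a·E + b·N + c.
TP3−TP2: 260a + 373b = −282;  TP4−TP2: 113a + 48b = −100.4.
Solving gives a = −0.80600, b = −0.19421.
Unit vector along 000° is (sin 0°, cos 0°) = (0.0000, 1.0000).
Slope in that direction = a·(0.0000) + b·(1.0000) = −0.19421.
Apparent dip = arctan|0.19421| = 11.0° (true dip is 39.7°, so apparent ≤ true as expected).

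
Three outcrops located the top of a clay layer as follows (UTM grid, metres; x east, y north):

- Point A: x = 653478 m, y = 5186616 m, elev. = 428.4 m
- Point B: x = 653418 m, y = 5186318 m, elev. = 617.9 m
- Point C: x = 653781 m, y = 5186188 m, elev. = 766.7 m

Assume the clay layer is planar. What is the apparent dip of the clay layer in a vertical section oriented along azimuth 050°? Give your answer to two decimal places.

16.73°

Let the plane be z = a·x + b·y + c.
Point B−Point A: −60a − 298b = 189.5;  Point C−Point A: 303a − 428b = 338.3.
Solving gives a = 0.16993, b = −0.67012.
Unit vector along 050° is (sin 50°, cos 50°) = (0.7660, 0.6428).
Slope in that direction = a·(0.7660) + b·(0.6428) = −0.30057.
Apparent dip = arctan|0.30057| = 16.73° (true dip is 34.7°, so apparent ≤ true as expected).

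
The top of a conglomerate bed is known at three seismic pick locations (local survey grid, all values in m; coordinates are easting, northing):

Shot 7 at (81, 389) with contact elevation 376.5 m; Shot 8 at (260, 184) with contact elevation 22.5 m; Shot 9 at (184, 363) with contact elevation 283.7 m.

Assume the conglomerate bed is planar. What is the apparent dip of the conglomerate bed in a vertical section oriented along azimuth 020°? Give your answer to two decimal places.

42.90°

Two edge vectors: Shot 7→Shot 8 = (179, -205, -354), Shot 7→Shot 9 = (103, -26, -92.8).
Normal n = (Shot 7→Shot 8) × (Shot 7→Shot 9) = (9820, -19850.8, 16461).
So ∂z/∂easting = −n_x/n_z = −0.59656 and ∂z/∂northing = −n_y/n_z = 1.20593.
Unit vector along 020° is (sin 20°, cos 20°) = (0.3420, 0.9397).
Slope in that direction = a·(0.3420) + b·(0.9397) = 0.92917.
Apparent dip = arctan|0.92917| = 42.90° (true dip is 53.4°, so apparent ≤ true as expected).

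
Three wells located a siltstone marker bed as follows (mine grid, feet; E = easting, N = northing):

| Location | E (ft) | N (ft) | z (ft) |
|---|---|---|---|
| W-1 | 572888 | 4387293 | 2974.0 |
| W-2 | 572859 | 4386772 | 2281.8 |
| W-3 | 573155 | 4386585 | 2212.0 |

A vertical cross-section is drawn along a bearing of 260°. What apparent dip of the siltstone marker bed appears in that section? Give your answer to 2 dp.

Two edge vectors: W-1→W-2 = (-29, -521, -692.2), W-1→W-3 = (267, -708, -762).
Normal n = (W-1→W-2) × (W-1→W-3) = (-93075.6, -206915.4, 159639).
So ∂z/∂E = −n_x/n_z = 0.58304 and ∂z/∂N = −n_y/n_z = 1.29615.
Unit vector along 260° is (sin 260°, cos 260°) = (-0.9848, -0.1736).
Slope in that direction = a·(-0.9848) + b·(-0.1736) = −0.79925.
Apparent dip = arctan|0.79925| = 38.63° (true dip is 54.9°, so apparent ≤ true as expected).

38.63°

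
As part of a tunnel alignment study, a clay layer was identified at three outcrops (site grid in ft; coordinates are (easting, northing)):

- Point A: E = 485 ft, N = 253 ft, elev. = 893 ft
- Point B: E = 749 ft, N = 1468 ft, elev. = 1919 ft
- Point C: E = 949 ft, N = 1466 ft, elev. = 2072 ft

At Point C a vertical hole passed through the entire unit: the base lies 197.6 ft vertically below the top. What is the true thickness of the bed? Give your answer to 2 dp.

Two edge vectors: Point A→Point B = (264, 1215, 1026), Point A→Point C = (464, 1213, 1179).
Normal n = (Point A→Point B) × (Point A→Point C) = (187947, 164808, -243528).
So ∂z/∂E = −n_x/n_z = 0.77177 and ∂z/∂N = −n_y/n_z = 0.67675.
|∇z| = √(a²+b²) = 1.02646, so dip δ = arctan(1.02646) = 45.75°.
True thickness = vertical thickness × cos δ = 197.6 × cos 45.75° = 137.89 ft.

137.89 ft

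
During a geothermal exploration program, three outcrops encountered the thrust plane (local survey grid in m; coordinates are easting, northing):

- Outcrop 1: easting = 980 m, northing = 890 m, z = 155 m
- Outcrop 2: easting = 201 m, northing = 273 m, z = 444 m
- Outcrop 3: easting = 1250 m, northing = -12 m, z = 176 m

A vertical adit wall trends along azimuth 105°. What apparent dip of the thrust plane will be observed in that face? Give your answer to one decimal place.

13.9°

Let the plane be z = a·easting + b·northing + c.
Outcrop 2−Outcrop 1: −779a − 617b = 289;  Outcrop 3−Outcrop 1: 270a − 902b = 21.
Solving gives a = −0.28498, b = −0.10859.
Unit vector along 105° is (sin 105°, cos 105°) = (0.9659, -0.2588).
Slope in that direction = a·(0.9659) + b·(-0.2588) = −0.24717.
Apparent dip = arctan|0.24717| = 13.9° (true dip is 17.0°, so apparent ≤ true as expected).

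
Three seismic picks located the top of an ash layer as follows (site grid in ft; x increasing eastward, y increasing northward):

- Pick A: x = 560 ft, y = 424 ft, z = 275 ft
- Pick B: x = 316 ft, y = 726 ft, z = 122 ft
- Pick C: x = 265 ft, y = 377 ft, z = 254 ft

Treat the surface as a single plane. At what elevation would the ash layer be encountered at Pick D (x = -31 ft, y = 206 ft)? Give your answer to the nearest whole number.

Two edge vectors: Pick A→Pick B = (-244, 302, -153), Pick A→Pick C = (-295, -47, -21).
Normal n = (Pick A→Pick B) × (Pick A→Pick C) = (-13533, 40011, 100558).
So ∂z/∂x = −n_x/n_z = 0.13458 and ∂z/∂y = −n_y/n_z = −0.39789.
Intercept c from Pick A: 275 − 75.36 + 168.71 = 368.34.
At (-31, 206): z = −4.2 − 82.0 + 368.34 = 282.2 ft.

282 ft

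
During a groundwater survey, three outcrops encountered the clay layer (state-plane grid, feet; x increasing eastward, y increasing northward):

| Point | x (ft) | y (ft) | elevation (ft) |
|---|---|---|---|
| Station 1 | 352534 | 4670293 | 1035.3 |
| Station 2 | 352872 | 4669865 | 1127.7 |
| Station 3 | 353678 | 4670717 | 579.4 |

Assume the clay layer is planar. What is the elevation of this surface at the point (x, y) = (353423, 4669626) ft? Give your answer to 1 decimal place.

1090.0 ft

Two edge vectors: Station 1→Station 2 = (338, -428, 92.4), Station 1→Station 3 = (1144, 424, -455.9).
Normal n = (Station 1→Station 2) × (Station 1→Station 3) = (155947.6, 259799.8, 632944).
So ∂z/∂x = −n_x/n_z = −0.246384514 and ∂z/∂y = −n_y/n_z = −0.410462537.
Intercept c from Station 1: 1035.3 + 86858.92 + 1916980.31 = 2004874.53.
At (353423, 4669626): z = −87078.0 − 1916706.5 + 2004874.53 = 1090.0 ft.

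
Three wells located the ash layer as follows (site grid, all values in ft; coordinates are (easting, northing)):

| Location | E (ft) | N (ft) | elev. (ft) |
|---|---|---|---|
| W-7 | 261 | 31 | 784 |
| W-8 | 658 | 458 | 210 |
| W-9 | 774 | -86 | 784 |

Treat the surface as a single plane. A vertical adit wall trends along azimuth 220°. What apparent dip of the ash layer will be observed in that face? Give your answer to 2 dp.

45.35°

Let the plane be z = a·E + b·N + c.
W-8−W-7: 397a + 427b = −574;  W-9−W-7: 513a − 117b = 0.
Solving gives a = −0.25295, b = −1.10908.
Unit vector along 220° is (sin 220°, cos 220°) = (-0.6428, -0.7660).
Slope in that direction = a·(-0.6428) + b·(-0.7660) = 1.01220.
Apparent dip = arctan|1.01220| = 45.35° (true dip is 48.7°, so apparent ≤ true as expected).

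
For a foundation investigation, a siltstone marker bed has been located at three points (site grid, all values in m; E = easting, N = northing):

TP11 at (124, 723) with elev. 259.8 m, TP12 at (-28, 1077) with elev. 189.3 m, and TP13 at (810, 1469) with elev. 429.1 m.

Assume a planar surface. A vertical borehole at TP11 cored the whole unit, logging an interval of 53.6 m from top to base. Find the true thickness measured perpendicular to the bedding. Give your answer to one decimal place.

Let the plane be z = a·E + b·N + c.
TP12−TP11: −152a + 354b = −70.5;  TP13−TP11: 686a + 746b = 169.3.
Solving gives a = 0.31587, b = −0.06352.
|∇z| = √(a²+b²) = 0.32220, so dip δ = arctan(0.32220) = 17.86°.
True thickness = vertical thickness × cos δ = 53.6 × cos 17.86° = 51.0 m.

51.0 m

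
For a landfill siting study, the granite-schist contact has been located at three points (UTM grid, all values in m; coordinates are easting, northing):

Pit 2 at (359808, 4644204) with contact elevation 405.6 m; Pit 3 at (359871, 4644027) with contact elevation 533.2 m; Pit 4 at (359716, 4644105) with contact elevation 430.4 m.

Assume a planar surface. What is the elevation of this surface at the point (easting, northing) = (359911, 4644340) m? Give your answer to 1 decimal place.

363.0 m

Let the plane be z = a·easting + b·northing + c.
Pit 3−Pit 2: 63a − 177b = 127.6;  Pit 4−Pit 2: −92a − 99b = 24.8.
Solving gives a = 0.366005062, b = −0.590630967.
Then c = 405.6 − a·359808 − b·4644204 = 2611724.75.
At (359911, 4644340): z = 131729.2 − 2743091.0 + 2611724.75 = 363.0 m.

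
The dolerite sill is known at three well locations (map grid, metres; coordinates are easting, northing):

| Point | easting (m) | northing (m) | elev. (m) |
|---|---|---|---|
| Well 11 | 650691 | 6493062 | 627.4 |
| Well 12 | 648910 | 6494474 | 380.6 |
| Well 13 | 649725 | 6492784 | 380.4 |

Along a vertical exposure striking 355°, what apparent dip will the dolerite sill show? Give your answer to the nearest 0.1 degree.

5.1°

Let the plane be z = a·easting + b·northing + c.
Well 12−Well 11: −1781a + 1412b = −246.8;  Well 13−Well 11: −966a − 278b = −247.
Solving gives a = 0.22450, b = 0.10838.
Unit vector along 355° is (sin 355°, cos 355°) = (-0.0872, 0.9962).
Slope in that direction = a·(-0.0872) + b·(0.9962) = 0.08841.
Apparent dip = arctan|0.08841| = 5.1° (true dip is 14.0°, so apparent ≤ true as expected).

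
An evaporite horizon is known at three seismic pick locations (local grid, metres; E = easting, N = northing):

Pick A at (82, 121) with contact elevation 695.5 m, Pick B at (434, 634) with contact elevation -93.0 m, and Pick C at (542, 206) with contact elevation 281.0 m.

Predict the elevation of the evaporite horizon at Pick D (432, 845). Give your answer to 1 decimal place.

Two edge vectors: Pick A→Pick B = (352, 513, -788.5), Pick A→Pick C = (460, 85, -414.5).
Normal n = (Pick A→Pick B) × (Pick A→Pick C) = (-145616, -216806, -206060).
So ∂z/∂E = −n_x/n_z = −0.70667 and ∂z/∂N = −n_y/n_z = −1.05215.
Intercept c from Pick A: 695.5 + 57.95 + 127.31 = 880.76.
At (432, 845): z = −305.3 − 889.1 + 880.76 = -313.6 m.

-313.6 m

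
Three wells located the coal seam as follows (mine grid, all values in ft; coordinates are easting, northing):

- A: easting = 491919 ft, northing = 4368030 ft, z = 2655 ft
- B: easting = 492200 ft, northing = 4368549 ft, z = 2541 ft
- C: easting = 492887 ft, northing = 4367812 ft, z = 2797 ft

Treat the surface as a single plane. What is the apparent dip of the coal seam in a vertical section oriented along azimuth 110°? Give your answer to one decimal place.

Let the plane be z = a·easting + b·northing + c.
B−A: 281a + 519b = −114;  C−A: 968a − 218b = 142.
Solving gives a = 0.08666, b = −0.26657.
Unit vector along 110° is (sin 110°, cos 110°) = (0.9397, -0.3420).
Slope in that direction = a·(0.9397) + b·(-0.3420) = 0.17261.
Apparent dip = arctan|0.17261| = 9.8° (true dip is 15.7°, so apparent ≤ true as expected).

9.8°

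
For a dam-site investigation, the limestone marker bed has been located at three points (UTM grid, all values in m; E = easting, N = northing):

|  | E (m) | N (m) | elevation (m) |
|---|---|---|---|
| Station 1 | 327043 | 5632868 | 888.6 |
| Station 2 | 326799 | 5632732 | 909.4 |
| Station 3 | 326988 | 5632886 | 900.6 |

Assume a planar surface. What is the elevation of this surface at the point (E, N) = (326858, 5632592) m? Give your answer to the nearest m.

878 m

Two edge vectors: Station 1→Station 2 = (-244, -136, 20.8), Station 1→Station 3 = (-55, 18, 12).
Normal n = (Station 1→Station 2) × (Station 1→Station 3) = (-2006.4, 1784, -11872).
So ∂z/∂E = −n_x/n_z = −0.16900270 and ∂z/∂N = −n_y/n_z = 0.15026954.
Intercept c from Station 1: 888.6 + 55271.15 − 846448.49 = −790288.74.
At (326858, 5632592): z = −55239.9 + 846407.0 − 790288.74 = 878.4 m.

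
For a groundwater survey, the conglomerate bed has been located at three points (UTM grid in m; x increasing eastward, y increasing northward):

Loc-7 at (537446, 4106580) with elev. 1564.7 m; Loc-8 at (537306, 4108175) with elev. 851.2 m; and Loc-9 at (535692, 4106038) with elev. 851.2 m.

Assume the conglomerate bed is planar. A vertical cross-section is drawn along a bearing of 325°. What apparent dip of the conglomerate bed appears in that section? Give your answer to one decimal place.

Let the plane be z = a·x + b·y + c.
Loc-8−Loc-7: −140a + 1595b = −713.5;  Loc-9−Loc-7: −1754a − 542b = −713.5.
Solving gives a = 0.53062, b = −0.40076.
Unit vector along 325° is (sin 325°, cos 325°) = (-0.5736, 0.8192).
Slope in that direction = a·(-0.5736) + b·(0.8192) = −0.63264.
Apparent dip = arctan|0.63264| = 32.3° (true dip is 33.6°, so apparent ≤ true as expected).

32.3°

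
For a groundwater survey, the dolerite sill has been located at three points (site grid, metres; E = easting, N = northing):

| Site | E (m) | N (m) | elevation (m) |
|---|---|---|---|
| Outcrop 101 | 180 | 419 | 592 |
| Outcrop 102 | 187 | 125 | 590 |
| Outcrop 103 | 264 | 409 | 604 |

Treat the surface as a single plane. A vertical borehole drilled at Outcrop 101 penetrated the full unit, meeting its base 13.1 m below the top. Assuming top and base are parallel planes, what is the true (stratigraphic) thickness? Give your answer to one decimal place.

13.0 m

Two edge vectors: Outcrop 101→Outcrop 102 = (7, -294, -2), Outcrop 101→Outcrop 103 = (84, -10, 12).
Normal n = (Outcrop 101→Outcrop 102) × (Outcrop 101→Outcrop 103) = (-3548, -252, 24626).
So ∂z/∂E = −n_x/n_z = 0.14408 and ∂z/∂N = −n_y/n_z = 0.01023.
|∇z| = √(a²+b²) = 0.14444, so dip δ = arctan(0.14444) = 8.22°.
True thickness = vertical thickness × cos δ = 13.1 × cos 8.22° = 13.0 m.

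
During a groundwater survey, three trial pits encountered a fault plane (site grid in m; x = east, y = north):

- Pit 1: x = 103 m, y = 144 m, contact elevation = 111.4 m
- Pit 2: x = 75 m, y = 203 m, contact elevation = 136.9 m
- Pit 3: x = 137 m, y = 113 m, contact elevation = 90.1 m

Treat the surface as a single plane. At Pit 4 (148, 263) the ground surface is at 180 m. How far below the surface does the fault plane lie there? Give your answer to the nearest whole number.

59 m

Two edge vectors: Pit 1→Pit 2 = (-28, 59, 25.5), Pit 1→Pit 3 = (34, -31, -21.3).
Normal n = (Pit 1→Pit 2) × (Pit 1→Pit 3) = (-466.2, 270.6, -1138).
So ∂z/∂x = −n_x/n_z = −0.40967 and ∂z/∂y = −n_y/n_z = 0.23779.
Intercept c from Pit 1: 111.4 + 42.20 − 34.24 = 119.35.
At (148, 263): z_contact = −60.6 + 62.5 + 119.35 = 121.3 m.
Depth below ground = 180 − 121.3 = 59 m.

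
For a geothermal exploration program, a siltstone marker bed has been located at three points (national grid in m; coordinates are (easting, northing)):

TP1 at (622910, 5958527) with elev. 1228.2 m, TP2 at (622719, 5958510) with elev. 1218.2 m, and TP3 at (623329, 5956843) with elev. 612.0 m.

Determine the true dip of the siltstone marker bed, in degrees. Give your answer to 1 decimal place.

20.4°

Let the plane be z = a·E + b·N + c.
TP2−TP1: −191a − 17b = −10;  TP3−TP1: 419a − 1684b = −616.2.
Solving gives a = 0.01936, b = 0.37073.
Gradient magnitude |∇z| = √(a² + b²) = √(0.00037 + 0.13744) = 0.37124.
True dip = arctan(0.37124) = 20.4°, dipping toward S (azimuth ≈ 183°).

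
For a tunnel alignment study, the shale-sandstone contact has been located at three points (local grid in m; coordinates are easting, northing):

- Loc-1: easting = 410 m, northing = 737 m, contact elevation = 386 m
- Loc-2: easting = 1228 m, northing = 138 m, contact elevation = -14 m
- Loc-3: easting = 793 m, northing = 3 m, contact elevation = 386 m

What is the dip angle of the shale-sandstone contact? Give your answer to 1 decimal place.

41.8°

Two edge vectors: Loc-1→Loc-2 = (818, -599, -400), Loc-1→Loc-3 = (383, -734, 0).
Normal n = (Loc-1→Loc-2) × (Loc-1→Loc-3) = (-293600, -153200, -370995).
So ∂z/∂easting = −n_x/n_z = −0.79139 and ∂z/∂northing = −n_y/n_z = −0.41294.
Gradient magnitude |∇z| = √(a² + b²) = √(0.62629 + 0.17052) = 0.89264.
True dip = arctan(0.89264) = 41.8°, dipping toward ENE (azimuth ≈ 062°).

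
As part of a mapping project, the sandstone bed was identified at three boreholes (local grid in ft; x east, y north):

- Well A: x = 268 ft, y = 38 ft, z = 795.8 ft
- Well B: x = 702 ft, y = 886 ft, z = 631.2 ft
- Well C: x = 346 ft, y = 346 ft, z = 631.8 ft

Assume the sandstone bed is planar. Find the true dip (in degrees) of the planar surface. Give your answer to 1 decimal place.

57.5°

Let the plane be z = a·x + b·y + c.
Well B−Well A: 434a + 848b = −164.6;  Well C−Well A: 78a + 308b = −164.
Solving gives a = 1.30872, b = −0.86390.
Gradient magnitude |∇z| = √(a² + b²) = √(1.71275 + 0.74632) = 1.56814.
True dip = arctan(1.56814) = 57.5°, dipping toward WNW (azimuth ≈ 303°).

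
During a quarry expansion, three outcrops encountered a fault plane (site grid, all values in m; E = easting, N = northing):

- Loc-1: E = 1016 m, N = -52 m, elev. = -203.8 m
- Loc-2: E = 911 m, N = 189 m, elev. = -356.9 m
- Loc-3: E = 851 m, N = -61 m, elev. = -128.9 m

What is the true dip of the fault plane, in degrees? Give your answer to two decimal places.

42.33°

Let the plane be z = a·E + b·N + c.
Loc-2−Loc-1: −105a + 241b = −153.1;  Loc-3−Loc-1: −165a − 9b = 74.9.
Solving gives a = −0.40956, b = −0.81371.
Gradient magnitude |∇z| = √(a² + b²) = √(0.16774 + 0.66212) = 0.91096.
True dip = arctan(0.91096) = 42.33°, dipping toward NNE (azimuth ≈ 027°).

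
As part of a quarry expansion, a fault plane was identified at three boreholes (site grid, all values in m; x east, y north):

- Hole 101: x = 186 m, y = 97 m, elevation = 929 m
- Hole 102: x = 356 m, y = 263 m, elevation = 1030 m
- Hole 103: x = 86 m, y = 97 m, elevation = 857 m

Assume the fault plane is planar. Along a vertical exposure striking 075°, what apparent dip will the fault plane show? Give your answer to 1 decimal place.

Two edge vectors: Hole 101→Hole 102 = (170, 166, 101), Hole 101→Hole 103 = (-100, 0, -72).
Normal n = (Hole 101→Hole 102) × (Hole 101→Hole 103) = (-11952, 2140, 16600).
So ∂z/∂x = −n_x/n_z = 0.72000 and ∂z/∂y = −n_y/n_z = −0.12892.
Unit vector along 075° is (sin 75°, cos 75°) = (0.9659, 0.2588).
Slope in that direction = a·(0.9659) + b·(0.2588) = 0.66210.
Apparent dip = arctan|0.66210| = 33.5° (true dip is 36.2°, so apparent ≤ true as expected).

33.5°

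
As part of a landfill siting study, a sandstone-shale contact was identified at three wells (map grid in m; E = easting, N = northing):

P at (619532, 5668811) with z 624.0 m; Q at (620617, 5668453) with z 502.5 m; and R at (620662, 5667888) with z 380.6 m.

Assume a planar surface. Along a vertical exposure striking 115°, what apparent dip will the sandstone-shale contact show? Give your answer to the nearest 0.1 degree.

7.3°

Let the plane be z = a·E + b·N + c.
Q−P: 1085a − 358b = −121.5;  R−P: 1130a − 923b = −243.4.
Solving gives a = −0.04189, b = 0.21242.
Unit vector along 115° is (sin 115°, cos 115°) = (0.9063, -0.4226).
Slope in that direction = a·(0.9063) + b·(-0.4226) = −0.12774.
Apparent dip = arctan|0.12774| = 7.3° (true dip is 12.2°, so apparent ≤ true as expected).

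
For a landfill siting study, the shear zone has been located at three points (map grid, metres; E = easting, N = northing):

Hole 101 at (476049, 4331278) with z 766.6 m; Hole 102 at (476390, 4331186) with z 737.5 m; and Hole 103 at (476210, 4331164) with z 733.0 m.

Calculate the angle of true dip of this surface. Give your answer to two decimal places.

15.73°

Let the plane be z = a·E + b·N + c.
Hole 102−Hole 101: 341a − 92b = −29.1;  Hole 103−Hole 101: 161a − 114b = −33.6.
Solving gives a = −0.00940, b = 0.28146.
Gradient magnitude |∇z| = √(a² + b²) = √(0.00009 + 0.07922) = 0.28162.
True dip = arctan(0.28162) = 15.73°, dipping toward S (azimuth ≈ 178°).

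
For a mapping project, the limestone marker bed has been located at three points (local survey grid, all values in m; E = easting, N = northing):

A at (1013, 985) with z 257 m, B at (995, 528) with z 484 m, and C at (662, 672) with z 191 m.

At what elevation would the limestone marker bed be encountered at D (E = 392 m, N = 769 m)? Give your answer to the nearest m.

-36 m

Let the plane be z = a·E + b·N + c.
B−A: −18a − 457b = 227;  C−A: −351a − 313b = −66.
Solving gives a = 0.65394, b = −0.52247.
Then c = 257 − a·1013 − b·985 = 109.19.
At (392, 769): z = 256.3 − 401.8 + 109.19 = -36.2 m.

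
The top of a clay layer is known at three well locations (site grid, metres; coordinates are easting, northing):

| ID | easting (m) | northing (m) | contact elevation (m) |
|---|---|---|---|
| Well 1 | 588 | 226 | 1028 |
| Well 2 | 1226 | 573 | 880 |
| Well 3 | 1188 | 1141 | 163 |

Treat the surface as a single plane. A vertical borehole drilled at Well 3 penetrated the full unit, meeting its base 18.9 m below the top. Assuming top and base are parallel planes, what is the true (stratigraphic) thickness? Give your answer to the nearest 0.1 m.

11.5 m

Two edge vectors: Well 1→Well 2 = (638, 347, -148), Well 1→Well 3 = (600, 915, -865).
Normal n = (Well 1→Well 2) × (Well 1→Well 3) = (-164735, 463070, 375570).
So ∂z/∂easting = −n_x/n_z = 0.43863 and ∂z/∂northing = −n_y/n_z = −1.23298.
|∇z| = √(a²+b²) = 1.30868, so dip δ = arctan(1.30868) = 52.62°.
True thickness = vertical thickness × cos δ = 18.9 × cos 52.62° = 11.5 m.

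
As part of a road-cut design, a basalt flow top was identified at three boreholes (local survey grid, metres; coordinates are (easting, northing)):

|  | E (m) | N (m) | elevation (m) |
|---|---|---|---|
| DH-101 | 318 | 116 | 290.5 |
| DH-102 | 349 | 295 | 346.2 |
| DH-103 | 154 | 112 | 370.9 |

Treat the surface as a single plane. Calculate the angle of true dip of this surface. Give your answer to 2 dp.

32.57°

Two edge vectors: DH-101→DH-102 = (31, 179, 55.7), DH-101→DH-103 = (-164, -4, 80.4).
Normal n = (DH-101→DH-102) × (DH-101→DH-103) = (14614.4, -11627.2, 29232).
So ∂z/∂E = −n_x/n_z = −0.49995 and ∂z/∂N = −n_y/n_z = 0.39776.
Gradient magnitude |∇z| = √(a² + b²) = √(0.24995 + 0.15821) = 0.63887.
True dip = arctan(0.63887) = 32.57°, dipping toward SE (azimuth ≈ 129°).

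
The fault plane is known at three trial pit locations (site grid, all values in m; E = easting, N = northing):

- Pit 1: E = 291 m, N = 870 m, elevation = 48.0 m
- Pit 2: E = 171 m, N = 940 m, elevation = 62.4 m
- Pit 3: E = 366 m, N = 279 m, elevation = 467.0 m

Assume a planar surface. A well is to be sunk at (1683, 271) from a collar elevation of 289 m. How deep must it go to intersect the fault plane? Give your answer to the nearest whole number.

Two edge vectors: Pit 1→Pit 2 = (-120, 70, 14.4), Pit 1→Pit 3 = (75, -591, 419).
Normal n = (Pit 1→Pit 2) × (Pit 1→Pit 3) = (37840.4, 51360, 65670).
So ∂z/∂E = −n_x/n_z = −0.57622 and ∂z/∂N = −n_y/n_z = −0.78209.
Intercept c from Pit 1: 48 + 167.68 + 680.42 = 896.10.
At (1683, 271): z_contact = −969.8 − 211.9 + 896.10 = -285.6 m.
Depth below ground = 289 − (-285.6) = 575 m.

575 m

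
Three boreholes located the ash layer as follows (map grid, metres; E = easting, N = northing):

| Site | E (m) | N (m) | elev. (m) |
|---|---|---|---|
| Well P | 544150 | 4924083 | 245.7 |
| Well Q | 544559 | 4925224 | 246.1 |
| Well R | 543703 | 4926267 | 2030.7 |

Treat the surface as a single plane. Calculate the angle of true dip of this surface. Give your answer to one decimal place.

Let the plane be z = a·E + b·N + c.
Well Q−Well P: 409a + 1141b = 0.4;  Well R−Well P: −447a + 2184b = 1785.
Solving gives a = −1.45075, b = 0.52038.
Gradient magnitude |∇z| = √(a² + b²) = √(2.10467 + 0.27080) = 1.54126.
True dip = arctan(1.54126) = 57.0°, dipping toward ESE (azimuth ≈ 110°).

57.0°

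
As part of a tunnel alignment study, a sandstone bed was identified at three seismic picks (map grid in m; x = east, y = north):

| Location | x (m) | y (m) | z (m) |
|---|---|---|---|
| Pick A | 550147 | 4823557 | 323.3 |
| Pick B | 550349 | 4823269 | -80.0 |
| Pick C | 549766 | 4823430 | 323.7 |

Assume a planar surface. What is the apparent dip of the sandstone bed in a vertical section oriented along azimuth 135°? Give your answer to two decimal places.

Two edge vectors: Pick A→Pick B = (202, -288, -403.3), Pick A→Pick C = (-381, -127, 0.4).
Normal n = (Pick A→Pick B) × (Pick A→Pick C) = (-51334.3, 153576.5, -135382).
So ∂z/∂x = −n_x/n_z = −0.37918 and ∂z/∂y = −n_y/n_z = 1.13439.
Unit vector along 135° is (sin 135°, cos 135°) = (0.7071, -0.7071).
Slope in that direction = a·(0.7071) + b·(-0.7071) = −1.07026.
Apparent dip = arctan|1.07026| = 46.94° (true dip is 50.1°, so apparent ≤ true as expected).

46.94°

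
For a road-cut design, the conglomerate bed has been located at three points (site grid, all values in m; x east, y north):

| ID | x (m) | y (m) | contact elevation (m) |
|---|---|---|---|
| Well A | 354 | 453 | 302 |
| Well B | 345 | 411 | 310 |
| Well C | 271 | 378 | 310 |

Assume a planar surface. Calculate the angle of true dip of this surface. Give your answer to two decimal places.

12.99°

Two edge vectors: Well A→Well B = (-9, -42, 8), Well A→Well C = (-83, -75, 8).
Normal n = (Well A→Well B) × (Well A→Well C) = (264, -592, -2811).
So ∂z/∂x = −n_x/n_z = 0.09392 and ∂z/∂y = −n_y/n_z = −0.21060.
Gradient magnitude |∇z| = √(a² + b²) = √(0.00882 + 0.04435) = 0.23059.
True dip = arctan(0.23059) = 12.99°, dipping toward NNW (azimuth ≈ 336°).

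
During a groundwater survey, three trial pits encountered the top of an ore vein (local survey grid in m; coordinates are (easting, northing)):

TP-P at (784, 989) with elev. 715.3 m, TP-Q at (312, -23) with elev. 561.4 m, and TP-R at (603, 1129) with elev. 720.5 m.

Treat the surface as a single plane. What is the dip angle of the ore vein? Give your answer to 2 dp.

7.86°

Let the plane be z = a·E + b·N + c.
TP-Q−TP-P: −472a − 1012b = −153.9;  TP-R−TP-P: −181a + 140b = 5.2.
Solving gives a = 0.06533, b = 0.12161.
Gradient magnitude |∇z| = √(a² + b²) = √(0.00427 + 0.01479) = 0.13804.
True dip = arctan(0.13804) = 7.86°, dipping toward SSW (azimuth ≈ 208°).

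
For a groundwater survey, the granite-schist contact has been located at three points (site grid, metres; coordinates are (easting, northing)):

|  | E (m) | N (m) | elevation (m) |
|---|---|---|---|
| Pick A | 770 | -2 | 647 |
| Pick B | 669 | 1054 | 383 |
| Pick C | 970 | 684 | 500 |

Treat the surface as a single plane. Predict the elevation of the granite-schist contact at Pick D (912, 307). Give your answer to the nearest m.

586 m

Two edge vectors: Pick A→Pick B = (-101, 1056, -264), Pick A→Pick C = (200, 686, -147).
Normal n = (Pick A→Pick B) × (Pick A→Pick C) = (25872, -67647, -280486).
So ∂z/∂E = −n_x/n_z = 0.09224 and ∂z/∂N = −n_y/n_z = −0.24118.
Intercept c from Pick A: 647 − 71.02 − 0.48 = 575.49.
At (912, 307): z = 84.1 − 74.0 + 575.49 = 585.6 m.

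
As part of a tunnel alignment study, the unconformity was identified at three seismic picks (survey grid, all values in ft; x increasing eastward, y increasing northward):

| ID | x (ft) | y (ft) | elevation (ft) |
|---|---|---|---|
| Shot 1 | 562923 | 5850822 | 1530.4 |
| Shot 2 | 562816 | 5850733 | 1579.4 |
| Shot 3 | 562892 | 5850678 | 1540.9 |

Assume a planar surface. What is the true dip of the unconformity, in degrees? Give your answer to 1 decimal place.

25.9°

Let the plane be z = a·x + b·y + c.
Shot 2−Shot 1: −107a − 89b = 49;  Shot 3−Shot 1: −31a − 144b = 10.5.
Solving gives a = −0.48395, b = 0.03127.
Gradient magnitude |∇z| = √(a² + b²) = √(0.23421 + 0.00098) = 0.48496.
True dip = arctan(0.48496) = 25.9°, dipping toward E (azimuth ≈ 094°).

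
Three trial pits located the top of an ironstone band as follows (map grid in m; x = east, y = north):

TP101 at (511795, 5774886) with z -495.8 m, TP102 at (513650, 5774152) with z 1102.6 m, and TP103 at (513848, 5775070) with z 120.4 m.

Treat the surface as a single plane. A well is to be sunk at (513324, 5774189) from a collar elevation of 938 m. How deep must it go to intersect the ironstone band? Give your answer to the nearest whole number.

Let the plane be z = a·x + b·y + c.
TP102−TP101: 1855a − 734b = 1598.4;  TP103−TP101: 2053a + 184b = 616.2.
Solving gives a = 0.40384564, b = −1.15703860.
Then c = -495.8 − a·511795 − b·5774886 = 6474584.05.
At (513324, 5774189): z_contact = 207303.7 − 6680959.6 + 6474584.05 = 928.1 m.
Depth below ground = 938 − 928.1 = 10 m.

10 m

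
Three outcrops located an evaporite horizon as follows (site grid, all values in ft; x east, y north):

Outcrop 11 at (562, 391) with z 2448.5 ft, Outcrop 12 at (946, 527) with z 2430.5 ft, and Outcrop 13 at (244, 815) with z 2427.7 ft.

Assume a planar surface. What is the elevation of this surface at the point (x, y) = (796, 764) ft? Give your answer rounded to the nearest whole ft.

2418 ft

Let the plane be z = a·x + b·y + c.
Outcrop 12−Outcrop 11: 384a + 136b = −18;  Outcrop 13−Outcrop 11: −318a + 424b = −20.8.
Solving gives a = −0.02331, b = −0.06654.
Then c = 2448.5 − a·562 − b·391 = 2487.62.
At (796, 764): z = −18.6 − 50.8 + 2487.62 = 2418.2 ft.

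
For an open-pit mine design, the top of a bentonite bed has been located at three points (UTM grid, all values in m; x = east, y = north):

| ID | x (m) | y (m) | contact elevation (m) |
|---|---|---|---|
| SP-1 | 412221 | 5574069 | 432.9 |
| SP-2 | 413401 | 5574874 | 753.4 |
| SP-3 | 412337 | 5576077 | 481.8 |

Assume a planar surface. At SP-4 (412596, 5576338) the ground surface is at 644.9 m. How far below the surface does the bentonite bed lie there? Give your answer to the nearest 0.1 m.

92.0 m

Two edge vectors: SP-1→SP-2 = (1180, 805, 320.5), SP-1→SP-3 = (116, 2008, 48.9).
Normal n = (SP-1→SP-2) × (SP-1→SP-3) = (-604199.5, -20524, 2276060).
So ∂z/∂x = −n_x/n_z = 0.265458512 and ∂z/∂y = −n_y/n_z = 0.009017337.
Intercept c from SP-1: 432.9 − 109427.57 − 50263.26 = −159257.93.
At (412596, 5576338): z_contact = 109527.12 + 50283.72 − 159257.93 = 552.91 m.
Depth below ground = 644.9 − 552.91 = 92.0 m.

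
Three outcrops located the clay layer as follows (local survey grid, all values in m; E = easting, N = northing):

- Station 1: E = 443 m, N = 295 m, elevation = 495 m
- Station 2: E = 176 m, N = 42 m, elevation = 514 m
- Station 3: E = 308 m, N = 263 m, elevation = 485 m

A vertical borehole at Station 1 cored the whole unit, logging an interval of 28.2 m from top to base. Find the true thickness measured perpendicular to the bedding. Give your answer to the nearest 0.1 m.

27.4 m

Two edge vectors: Station 1→Station 2 = (-267, -253, 19), Station 1→Station 3 = (-135, -32, -10).
Normal n = (Station 1→Station 2) × (Station 1→Station 3) = (3138, -5235, -25611).
So ∂z/∂E = −n_x/n_z = 0.12253 and ∂z/∂N = −n_y/n_z = −0.20440.
|∇z| = √(a²+b²) = 0.23831, so dip δ = arctan(0.23831) = 13.40°.
True thickness = vertical thickness × cos δ = 28.2 × cos 13.40° = 27.4 m.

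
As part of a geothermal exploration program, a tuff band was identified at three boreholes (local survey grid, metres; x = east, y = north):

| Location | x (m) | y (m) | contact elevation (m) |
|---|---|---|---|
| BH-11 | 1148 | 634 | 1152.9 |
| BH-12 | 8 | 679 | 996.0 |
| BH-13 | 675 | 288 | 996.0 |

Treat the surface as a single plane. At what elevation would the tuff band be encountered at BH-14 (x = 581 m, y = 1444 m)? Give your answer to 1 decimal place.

1273.1 m

Let the plane be z = a·x + b·y + c.
BH-12−BH-11: −1140a + 45b = −156.9;  BH-13−BH-11: −473a − 346b = −156.9.
Solving gives a = 0.147568, b = 0.251734.
Then c = 1152.9 − a·1148 − b·634 = 823.89.
At (581, 1444): z = 85.7 + 363.5 + 823.89 = 1273.1 m.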